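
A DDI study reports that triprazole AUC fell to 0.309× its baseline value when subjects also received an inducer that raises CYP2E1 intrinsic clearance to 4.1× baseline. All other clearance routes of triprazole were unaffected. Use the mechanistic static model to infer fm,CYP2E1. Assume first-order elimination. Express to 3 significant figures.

Call the CYP2E1 fraction fm. After the interaction, CL_new/CL_old = fm × 4.1 + (1 − fm).
AUC ratio = 1 / (new CL fraction), so new CL fraction = 1 / 0.309 = 3.236.
fm × 4.1 + 1 − fm = 3.236  ⇒  fm × (4.1 − 1) = 2.236  ⇒  fm = 0.721.

0.721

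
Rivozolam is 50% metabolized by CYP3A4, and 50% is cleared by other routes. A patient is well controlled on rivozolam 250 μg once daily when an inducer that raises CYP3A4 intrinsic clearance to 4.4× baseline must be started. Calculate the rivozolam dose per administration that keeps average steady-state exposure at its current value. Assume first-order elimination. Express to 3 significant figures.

675 μg

The CYP3A4 pathway (50% of clearance) is boosted to 4.4× activity: 0.5 × 4.4 = 2.2.
Non-CYP routes (50%) are unchanged.
New clearance relative to baseline: 2.2 + 0.5 = 2.7.
Css,avg = (dose rate)/CL, so holding Css fixed requires dose ∝ CL: 250 × 2.7 = 675 μg.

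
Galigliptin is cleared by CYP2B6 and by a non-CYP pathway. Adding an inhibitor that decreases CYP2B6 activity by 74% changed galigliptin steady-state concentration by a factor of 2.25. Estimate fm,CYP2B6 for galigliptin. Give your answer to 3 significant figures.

CL'/CL = 1 / 2.25 = 0.4444
0.26·fm + (1 − fm) = 0.4444
fm = (0.4444 − 1) / (0.26 − 1) = 0.751

0.751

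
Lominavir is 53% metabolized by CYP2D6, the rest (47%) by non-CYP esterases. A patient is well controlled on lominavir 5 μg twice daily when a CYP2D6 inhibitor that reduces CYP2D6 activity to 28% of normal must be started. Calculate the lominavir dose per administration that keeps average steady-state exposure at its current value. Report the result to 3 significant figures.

The CYP2D6 pathway (53% of clearance) falls to 0.28× activity: 0.53 × 0.28 = 0.1484.
Non-CYP routes (47%) are unchanged.
Relative clearance = 0.1484 + 0.47 = 0.6184.
Css,avg = (dose rate)/CL, so holding Css fixed requires dose ∝ CL: 5 × 0.6184 = 3.09 μg.

3.09 μg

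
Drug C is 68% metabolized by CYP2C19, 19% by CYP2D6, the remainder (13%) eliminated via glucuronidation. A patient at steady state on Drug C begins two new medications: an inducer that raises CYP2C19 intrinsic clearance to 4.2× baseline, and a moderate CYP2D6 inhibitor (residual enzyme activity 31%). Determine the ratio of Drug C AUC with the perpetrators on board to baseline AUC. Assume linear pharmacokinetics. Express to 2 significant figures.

0.33

The CYP2C19 pathway (68% of clearance) is boosted to 4.2× activity: 0.68 × 4.2 = 2.856.
The CYP2D6 pathway (19% of clearance) drops to 0.31× activity: 0.19 × 0.31 = 0.0589.
Non-CYP routes (13%) are unchanged.
CL_new/CL_old = 2.856 + 0.0589 + 0.13 = 3.0449.
AUC ∝ 1/CL: fold-change = 1 / 3.0449 = 0.33.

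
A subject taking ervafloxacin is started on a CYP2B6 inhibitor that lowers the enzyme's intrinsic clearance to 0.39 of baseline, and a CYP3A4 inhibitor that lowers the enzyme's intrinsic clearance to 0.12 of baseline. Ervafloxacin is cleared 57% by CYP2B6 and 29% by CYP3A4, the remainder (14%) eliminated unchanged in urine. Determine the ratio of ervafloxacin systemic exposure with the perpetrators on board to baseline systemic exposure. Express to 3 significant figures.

2.52

The CYP2B6 pathway (57% of clearance) drops to 0.39× activity: 0.57 × 0.39 = 0.2223.
The CYP3A4 pathway (29% of clearance) is reduced to 0.12× activity: 0.29 × 0.12 = 0.0348.
Non-CYP routes (14%) are unchanged.
CL_new/CL_old = 0.2223 + 0.0348 + 0.14 = 0.3971.
Because systemic exposure varies inversely with clearance, the combined effect is 1 / 0.3971 = 2.52.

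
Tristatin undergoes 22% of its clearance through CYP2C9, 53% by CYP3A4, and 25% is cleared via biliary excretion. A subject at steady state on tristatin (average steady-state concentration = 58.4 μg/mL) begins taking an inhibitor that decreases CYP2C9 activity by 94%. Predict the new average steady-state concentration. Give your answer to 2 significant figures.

74 μg/mL

CYP2C9: 0.22 × 0.06 = 0.0132
CYP3A4: 0.53 (unchanged)
Other: 0.25 (unchanged)
Relative clearance = 0.0132 + 0.53 + 0.25 = 0.7932.
With dosing unchanged, average steady-state concentration scales as 1/CL: 58.4 / 0.7932 = 74 μg/mL.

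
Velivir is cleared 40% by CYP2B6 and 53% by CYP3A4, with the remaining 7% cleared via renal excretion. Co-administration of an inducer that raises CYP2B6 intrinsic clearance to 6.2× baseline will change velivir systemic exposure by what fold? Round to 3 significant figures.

0.325

The CYP2B6 pathway (40% of clearance) increases to 6.2× activity: 0.4 × 6.2 = 2.48.
CYP3A4 (53%) and the residual 7% are unaffected.
CL_new/CL_old = 2.48 + 0.53 + 0.07 = 3.08.
Systemic exposure is inversely proportional to clearance, so the fold-change is 1 / 3.08 = 0.325.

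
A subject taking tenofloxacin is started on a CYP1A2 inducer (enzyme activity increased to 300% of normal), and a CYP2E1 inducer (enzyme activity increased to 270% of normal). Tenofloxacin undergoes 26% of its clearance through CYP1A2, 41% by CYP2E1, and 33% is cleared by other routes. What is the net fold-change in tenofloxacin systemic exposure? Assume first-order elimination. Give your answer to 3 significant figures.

The CYP1A2 pathway (26% of clearance) is boosted to 3× activity: 0.26 × 3 = 0.78.
The CYP2E1 pathway (41% of clearance) is boosted to 2.7× activity: 0.41 × 2.7 = 1.107.
The remaining 33% of clearance is unaffected.
Relative clearance = 0.78 + 1.107 + 0.33 = 2.217.
Because systemic exposure varies inversely with clearance, the combined effect is 1 / 2.217 = 0.451.

0.451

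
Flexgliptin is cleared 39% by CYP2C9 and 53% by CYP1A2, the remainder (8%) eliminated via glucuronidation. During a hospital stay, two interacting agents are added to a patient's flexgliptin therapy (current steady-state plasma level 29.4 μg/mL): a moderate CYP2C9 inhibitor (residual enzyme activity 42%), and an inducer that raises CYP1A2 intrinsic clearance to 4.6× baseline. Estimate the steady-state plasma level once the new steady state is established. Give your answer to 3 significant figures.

CYP2C9: 0.39 × 0.42 = 0.1638
CYP1A2: 0.53 × 4.6 = 2.438
Other: 0.08 (unchanged)
New clearance relative to baseline: 0.1638 + 2.438 + 0.08 = 2.6818.
Steady-state plasma level ∝ 1/CL: new value = 29.4 / 2.6818 = 11.0 μg/mL.

11.0 μg/mL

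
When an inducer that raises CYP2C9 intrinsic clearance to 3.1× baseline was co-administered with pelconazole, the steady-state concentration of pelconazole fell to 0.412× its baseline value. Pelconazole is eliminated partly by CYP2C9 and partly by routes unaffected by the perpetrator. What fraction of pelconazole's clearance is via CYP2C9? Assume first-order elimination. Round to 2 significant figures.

0.68

Let x = fm,CYP2C9. Because steady-state concentration ∝ 1/CL, relative clearance rose to 1/0.412 = 2.427.
Setting x·3.1 + (1 − x) = 2.427 and solving: x = (2.427 − 1)/(3.1 − 1) = 0.68.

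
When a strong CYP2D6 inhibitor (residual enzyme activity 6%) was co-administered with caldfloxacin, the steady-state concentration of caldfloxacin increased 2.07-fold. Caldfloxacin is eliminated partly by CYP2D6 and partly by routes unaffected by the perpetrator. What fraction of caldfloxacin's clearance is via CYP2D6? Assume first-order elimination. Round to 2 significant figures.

0.55

CL'/CL = 1 / 2.07 = 0.4831
0.06·fm + (1 − fm) = 0.4831
fm = (0.4831 − 1) / (0.06 − 1) = 0.55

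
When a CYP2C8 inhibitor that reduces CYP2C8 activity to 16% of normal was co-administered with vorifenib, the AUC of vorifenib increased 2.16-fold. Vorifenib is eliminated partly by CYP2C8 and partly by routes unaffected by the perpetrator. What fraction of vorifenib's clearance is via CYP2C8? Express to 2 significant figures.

Let x = fm,CYP2C8. Because AUC ∝ 1/CL, relative clearance fell to 1/2.16 = 0.463.
Setting x·0.16 + (1 − x) = 0.463 and solving: x = (0.463 − 1)/(0.16 − 1) = 0.64.

0.64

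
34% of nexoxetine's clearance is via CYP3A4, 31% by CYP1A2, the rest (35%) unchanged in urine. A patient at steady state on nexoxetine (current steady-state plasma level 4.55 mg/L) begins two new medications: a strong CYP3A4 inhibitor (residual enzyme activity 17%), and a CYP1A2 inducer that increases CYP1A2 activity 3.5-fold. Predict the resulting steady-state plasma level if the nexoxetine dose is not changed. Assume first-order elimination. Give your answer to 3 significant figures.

The CYP3A4 pathway (34% of clearance) drops to 0.17× activity: 0.34 × 0.17 = 0.0578.
The CYP1A2 pathway (31% of clearance) increases to 3.5× activity: 0.31 × 3.5 = 1.085.
The remaining 35% of clearance is unaffected.
Relative clearance = 0.0578 + 1.085 + 0.35 = 1.4928.
Dividing the baseline by the relative clearance: 4.55 / 1.4928 = 3.05 mg/L.

3.05 mg/L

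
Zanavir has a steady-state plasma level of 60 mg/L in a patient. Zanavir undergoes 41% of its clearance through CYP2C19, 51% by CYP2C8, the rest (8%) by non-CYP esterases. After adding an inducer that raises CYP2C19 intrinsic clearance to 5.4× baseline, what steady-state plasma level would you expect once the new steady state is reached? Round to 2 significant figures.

21 mg/L

CYP2C19: 0.41 × 5.4 = 2.214
CYP2C8: 0.51 (unchanged)
Other: 0.08 (unchanged)
CL_new/CL_old = 2.214 + 0.51 + 0.08 = 2.804.
With dosing unchanged, steady-state plasma level scales as 1/CL: 60 / 2.804 = 21 mg/L.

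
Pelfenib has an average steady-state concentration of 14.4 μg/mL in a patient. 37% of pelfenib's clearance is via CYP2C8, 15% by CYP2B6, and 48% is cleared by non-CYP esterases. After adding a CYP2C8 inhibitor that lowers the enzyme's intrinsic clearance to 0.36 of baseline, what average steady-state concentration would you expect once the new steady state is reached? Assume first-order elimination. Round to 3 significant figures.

18.9 μg/mL

The CYP2C8 pathway (37% of clearance) falls to 0.36× activity: 0.37 × 0.36 = 0.1332.
CYP2B6 (15%) and the residual 48% are unaffected.
CL_new/CL_old = 0.1332 + 0.15 + 0.48 = 0.7632.
Average steady-state concentration ∝ 1/CL, so new value = 14.4 / 0.7632 = 18.9 μg/mL.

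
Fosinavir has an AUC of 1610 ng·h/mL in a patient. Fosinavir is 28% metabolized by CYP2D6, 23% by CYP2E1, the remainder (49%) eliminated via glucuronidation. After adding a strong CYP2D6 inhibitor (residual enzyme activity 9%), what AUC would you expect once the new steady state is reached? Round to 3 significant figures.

The CYP2D6 pathway (28% of clearance) is reduced to 0.09× activity: 0.28 × 0.09 = 0.0252.
CYP2E1 (23%) and the residual 49% are unaffected.
New clearance relative to baseline: 0.0252 + 0.23 + 0.49 = 0.7452.
With dosing unchanged, AUC scales as 1/CL: 1610 / 0.7452 = 2.16 × 10³ ng·h/mL.

2.16 × 10³ ng·h/mL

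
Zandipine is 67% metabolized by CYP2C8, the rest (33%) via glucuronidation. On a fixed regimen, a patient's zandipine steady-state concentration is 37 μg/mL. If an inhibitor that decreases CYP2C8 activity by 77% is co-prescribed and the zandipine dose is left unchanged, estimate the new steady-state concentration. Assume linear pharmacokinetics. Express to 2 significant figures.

The CYP2C8 pathway (67% of clearance) falls to 0.23× activity: 0.67 × 0.23 = 0.1541.
Non-CYP routes (33%) are unchanged.
CL_new/CL_old = 0.1541 + 0.33 = 0.4841.
New steady-state concentration = baseline ÷ relative clearance = 37 / 0.4841 = 76 μg/mL.

76 μg/mL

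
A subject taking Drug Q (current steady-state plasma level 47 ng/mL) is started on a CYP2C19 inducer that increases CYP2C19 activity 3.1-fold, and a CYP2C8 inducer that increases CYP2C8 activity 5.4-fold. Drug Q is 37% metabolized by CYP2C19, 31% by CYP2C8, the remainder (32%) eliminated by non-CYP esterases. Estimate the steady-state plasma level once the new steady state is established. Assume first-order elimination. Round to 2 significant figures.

15 ng/mL

The CYP2C19 pathway (37% of clearance) rises to 3.1× activity: 0.37 × 3.1 = 1.147.
The CYP2C8 pathway (31% of clearance) is boosted to 5.4× activity: 0.31 × 5.4 = 1.674.
The remaining 32% of clearance is unaffected.
Relative clearance = 1.147 + 1.674 + 0.32 = 3.141.
New steady-state plasma level = 47 / 3.141 = 15 ng/mL (concentration scales inversely with clearance).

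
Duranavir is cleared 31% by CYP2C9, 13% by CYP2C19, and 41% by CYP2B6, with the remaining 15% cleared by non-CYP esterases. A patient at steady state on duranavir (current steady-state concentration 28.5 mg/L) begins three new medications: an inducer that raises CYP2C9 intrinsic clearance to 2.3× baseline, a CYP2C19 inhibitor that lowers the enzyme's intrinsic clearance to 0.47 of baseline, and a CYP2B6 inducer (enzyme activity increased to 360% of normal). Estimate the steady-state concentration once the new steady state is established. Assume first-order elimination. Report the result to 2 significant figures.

12 mg/L

The CYP2C9 pathway (31% of clearance) increases to 2.3× activity: 0.31 × 2.3 = 0.713.
The CYP2C19 pathway (13% of clearance) is reduced to 0.47× activity: 0.13 × 0.47 = 0.0611.
The CYP2B6 pathway (41% of clearance) is boosted to 3.6× activity: 0.41 × 3.6 = 1.476.
Non-CYP routes (15%) are unchanged.
CL_new/CL_old = 0.713 + 0.0611 + 1.476 + 0.15 = 2.4001.
Dividing the baseline by the relative clearance: 28.5 / 2.4001 = 12 mg/L.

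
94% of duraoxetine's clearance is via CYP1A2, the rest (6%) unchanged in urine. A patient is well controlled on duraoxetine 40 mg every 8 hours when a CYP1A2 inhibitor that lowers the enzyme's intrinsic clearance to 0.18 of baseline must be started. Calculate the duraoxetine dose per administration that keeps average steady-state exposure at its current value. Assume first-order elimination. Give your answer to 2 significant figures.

CYP1A2: 0.94 × 0.18 = 0.1692
Other: 0.06 (unchanged)
New clearance relative to baseline: 0.1692 + 0.06 = 0.2292.
Css,avg = (dose rate)/CL, so holding Css fixed requires dose ∝ CL: 40 × 0.2292 = 9.2 mg.

9.2 mg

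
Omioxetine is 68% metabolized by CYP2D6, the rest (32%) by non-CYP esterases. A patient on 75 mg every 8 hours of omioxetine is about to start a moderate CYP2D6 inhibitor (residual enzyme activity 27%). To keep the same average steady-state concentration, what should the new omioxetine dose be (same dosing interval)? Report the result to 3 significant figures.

37.8 mg

The CYP2D6 pathway (68% of clearance) falls to 0.27× activity: 0.68 × 0.27 = 0.1836.
Non-CYP routes (32%) are unchanged.
CL_new/CL_old = 0.1836 + 0.32 = 0.5036.
Exposure is unchanged when dose changes in proportion to clearance. New dose = 75 mg × 0.5036 = 37.8 mg.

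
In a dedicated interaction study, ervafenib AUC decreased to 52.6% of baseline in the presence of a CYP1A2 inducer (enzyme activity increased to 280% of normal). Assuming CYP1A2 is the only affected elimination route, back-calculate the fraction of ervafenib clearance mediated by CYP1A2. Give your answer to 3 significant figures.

0.501

Write x for the fraction cleared via CYP1A2. The observed AUC change means clearance rose to 1/0.526 = 1.901 of baseline.
Setting x·2.8 + (1 − x) = 1.901 and solving: x = (1.901 − 1)/(2.8 − 1) = 0.501.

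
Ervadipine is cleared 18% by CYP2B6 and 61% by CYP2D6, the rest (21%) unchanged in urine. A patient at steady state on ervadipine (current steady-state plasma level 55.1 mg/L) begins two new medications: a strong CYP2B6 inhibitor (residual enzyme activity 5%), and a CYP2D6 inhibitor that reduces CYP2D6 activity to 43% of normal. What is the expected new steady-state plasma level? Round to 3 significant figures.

The CYP2B6 pathway (18% of clearance) drops to 0.05× activity: 0.18 × 0.05 = 0.009.
The CYP2D6 pathway (61% of clearance) drops to 0.43× activity: 0.61 × 0.43 = 0.2623.
The remaining 21% of clearance is unaffected.
CL_new/CL_old = 0.009 + 0.2623 + 0.21 = 0.4813.
Dividing the baseline by the relative clearance: 55.1 / 0.4813 = 114 mg/L.

114 mg/L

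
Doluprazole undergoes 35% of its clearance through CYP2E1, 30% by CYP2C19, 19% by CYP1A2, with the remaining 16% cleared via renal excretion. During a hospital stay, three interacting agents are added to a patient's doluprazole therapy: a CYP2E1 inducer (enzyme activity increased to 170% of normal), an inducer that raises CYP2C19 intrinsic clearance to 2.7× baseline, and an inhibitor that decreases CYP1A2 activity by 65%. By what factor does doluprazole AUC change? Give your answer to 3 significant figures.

The CYP2E1 pathway (35% of clearance) increases to 1.7× activity: 0.35 × 1.7 = 0.595.
The CYP2C19 pathway (30% of clearance) rises to 2.7× activity: 0.3 × 2.7 = 0.81.
The CYP1A2 pathway (19% of clearance) drops to 0.35× activity: 0.19 × 0.35 = 0.0665.
The remaining 16% of clearance is unaffected.
Relative clearance = 0.595 + 0.81 + 0.0665 + 0.16 = 1.6315.
Because AUC varies inversely with clearance, the combined effect is 1 / 1.6315 = 0.613.

0.613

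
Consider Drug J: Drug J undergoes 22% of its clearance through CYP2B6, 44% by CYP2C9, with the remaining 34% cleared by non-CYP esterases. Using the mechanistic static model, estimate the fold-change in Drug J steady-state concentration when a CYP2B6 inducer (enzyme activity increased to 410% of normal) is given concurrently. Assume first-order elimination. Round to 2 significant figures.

The CYP2B6 pathway (22% of clearance) rises to 4.1× activity: 0.22 × 4.1 = 0.902.
CYP2C9 (44%) and the residual 34% are unaffected.
CL_new/CL_old = 0.902 + 0.44 + 0.34 = 1.682.
Steady-state concentration is inversely proportional to clearance, so the fold-change is 1 / 1.682 = 0.59.

0.59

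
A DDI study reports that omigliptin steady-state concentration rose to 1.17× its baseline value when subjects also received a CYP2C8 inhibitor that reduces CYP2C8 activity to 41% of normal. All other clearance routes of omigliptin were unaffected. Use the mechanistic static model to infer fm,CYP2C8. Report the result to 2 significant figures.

Let x = fm,CYP2C8. Because steady-state concentration ∝ 1/CL, relative clearance fell to 1/1.17 = 0.8547.
Only the CYP2C8 route changed, so 0.8547 = x·0.41 + (1 − x), giving x = 0.25.

0.25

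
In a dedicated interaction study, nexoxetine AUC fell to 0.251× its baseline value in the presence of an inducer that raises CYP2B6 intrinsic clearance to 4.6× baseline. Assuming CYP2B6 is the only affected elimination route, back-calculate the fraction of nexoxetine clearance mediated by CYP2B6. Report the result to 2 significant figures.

Let fm be the CYP2B6 fraction. New clearance relative to baseline = fm × 4.6 + (1 − fm).
AUC ratio = 1 / (new CL fraction), so new CL fraction = 1 / 0.251 = 3.984.
fm × 4.6 + 1 − fm = 3.984  ⇒  fm × (4.6 − 1) = 2.984  ⇒  fm = 0.83.

0.83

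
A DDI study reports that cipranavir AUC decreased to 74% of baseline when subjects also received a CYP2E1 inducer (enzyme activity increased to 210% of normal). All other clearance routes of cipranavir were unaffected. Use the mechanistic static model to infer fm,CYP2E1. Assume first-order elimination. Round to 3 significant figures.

Let fm be the CYP2E1 fraction. New clearance relative to baseline = fm × 2.1 + (1 − fm).
AUC ratio = 1 / (new CL fraction), so new CL fraction = 1 / 0.740 = 1.351.
fm × 2.1 + 1 − fm = 1.351  ⇒  fm × (2.1 − 1) = 0.3514  ⇒  fm = 0.319.

0.319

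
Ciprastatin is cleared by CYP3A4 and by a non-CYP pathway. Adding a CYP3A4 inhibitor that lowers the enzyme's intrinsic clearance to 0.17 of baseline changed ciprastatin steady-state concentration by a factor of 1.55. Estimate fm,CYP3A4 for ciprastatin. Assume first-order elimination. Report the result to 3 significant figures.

Call the CYP3A4 fraction fm. After the interaction, CL_new/CL_old = fm × 0.17 + (1 − fm).
Steady-state concentration ratio = 1 / (new CL fraction), so new CL fraction = 1 / 1.55 = 0.6452.
fm × 0.17 + 1 − fm = 0.6452  ⇒  fm × (0.17 − 1) = −0.3548  ⇒  fm = 0.428.

0.428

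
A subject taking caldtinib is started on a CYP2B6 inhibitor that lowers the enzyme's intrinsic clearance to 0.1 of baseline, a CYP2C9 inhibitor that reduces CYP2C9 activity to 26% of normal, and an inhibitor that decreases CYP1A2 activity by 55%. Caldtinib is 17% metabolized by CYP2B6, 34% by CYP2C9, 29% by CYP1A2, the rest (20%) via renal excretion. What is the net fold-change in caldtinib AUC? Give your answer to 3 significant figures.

CYP2B6: 0.17 × 0.1 = 0.017
CYP2C9: 0.34 × 0.26 = 0.0884
CYP1A2: 0.29 × 0.45 = 0.1305
Other: 0.2 (unchanged)
CL_new/CL_old = 0.017 + 0.0884 + 0.1305 + 0.2 = 0.4359.
Because AUC varies inversely with clearance, the combined effect is 1 / 0.4359 = 2.29.

2.29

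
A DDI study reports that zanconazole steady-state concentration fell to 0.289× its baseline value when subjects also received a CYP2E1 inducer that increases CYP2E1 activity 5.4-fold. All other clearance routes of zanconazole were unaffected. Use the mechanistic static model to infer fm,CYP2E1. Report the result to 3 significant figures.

CL'/CL = 1 / 0.289 = 3.46
5.4·fm + (1 − fm) = 3.46
fm = (3.46 − 1) / (5.4 − 1) = 0.559

0.559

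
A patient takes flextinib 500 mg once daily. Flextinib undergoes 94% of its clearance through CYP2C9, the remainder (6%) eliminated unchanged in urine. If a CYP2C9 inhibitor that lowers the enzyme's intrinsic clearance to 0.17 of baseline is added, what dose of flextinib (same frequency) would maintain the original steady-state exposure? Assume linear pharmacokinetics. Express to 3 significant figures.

The CYP2C9 pathway (94% of clearance) falls to 0.17× activity: 0.94 × 0.17 = 0.1598.
Non-CYP routes (6%) are unchanged.
Relative clearance = 0.1598 + 0.06 = 0.2198.
Css,avg = (dose rate)/CL, so holding Css fixed requires dose ∝ CL: 500 × 0.2198 = 110 mg.

110 mg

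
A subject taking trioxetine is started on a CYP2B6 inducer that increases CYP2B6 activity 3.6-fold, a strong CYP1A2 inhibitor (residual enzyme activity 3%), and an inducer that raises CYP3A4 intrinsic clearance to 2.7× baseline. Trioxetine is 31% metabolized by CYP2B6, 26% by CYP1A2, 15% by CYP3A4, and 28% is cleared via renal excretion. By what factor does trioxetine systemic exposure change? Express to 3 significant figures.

0.553

The CYP2B6 pathway (31% of clearance) rises to 3.6× activity: 0.31 × 3.6 = 1.116.
The CYP1A2 pathway (26% of clearance) drops to 0.03× activity: 0.26 × 0.03 = 0.0078.
The CYP3A4 pathway (15% of clearance) rises to 2.7× activity: 0.15 × 2.7 = 0.405.
The remaining 28% of clearance is unaffected.
Relative clearance = 1.116 + 0.0078 + 0.405 + 0.28 = 1.8088.
Net systemic exposure ratio = 1 / 1.8088 = 0.553.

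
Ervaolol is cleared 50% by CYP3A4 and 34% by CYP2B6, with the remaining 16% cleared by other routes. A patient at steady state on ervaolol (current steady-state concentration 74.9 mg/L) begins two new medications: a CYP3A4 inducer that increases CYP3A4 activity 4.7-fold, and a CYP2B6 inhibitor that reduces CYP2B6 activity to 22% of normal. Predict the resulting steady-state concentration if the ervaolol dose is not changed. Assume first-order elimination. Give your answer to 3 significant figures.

The CYP3A4 pathway (50% of clearance) rises to 4.7× activity: 0.5 × 4.7 = 2.35.
The CYP2B6 pathway (34% of clearance) is reduced to 0.22× activity: 0.34 × 0.22 = 0.0748.
The remaining 16% of clearance is unaffected.
New clearance relative to baseline: 2.35 + 0.0748 + 0.16 = 2.5848.
New steady-state concentration = 74.9 / 2.5848 = 29.0 mg/L (concentration scales inversely with clearance).

29.0 mg/L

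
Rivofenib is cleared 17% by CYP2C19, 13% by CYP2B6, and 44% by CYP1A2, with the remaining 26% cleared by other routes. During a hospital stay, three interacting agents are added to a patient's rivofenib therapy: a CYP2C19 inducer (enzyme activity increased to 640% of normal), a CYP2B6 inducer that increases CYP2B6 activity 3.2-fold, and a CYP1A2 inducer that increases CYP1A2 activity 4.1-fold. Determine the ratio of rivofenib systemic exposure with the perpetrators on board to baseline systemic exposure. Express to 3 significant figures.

0.280

The CYP2C19 pathway (17% of clearance) rises to 6.4× activity: 0.17 × 6.4 = 1.088.
The CYP2B6 pathway (13% of clearance) increases to 3.2× activity: 0.13 × 3.2 = 0.416.
The CYP1A2 pathway (44% of clearance) is boosted to 4.1× activity: 0.44 × 4.1 = 1.804.
Non-CYP routes (26%) are unchanged.
Relative clearance = 1.088 + 0.416 + 1.804 + 0.26 = 3.568.
Systemic exposure ∝ 1/CL: fold-change = 1 / 3.568 = 0.280.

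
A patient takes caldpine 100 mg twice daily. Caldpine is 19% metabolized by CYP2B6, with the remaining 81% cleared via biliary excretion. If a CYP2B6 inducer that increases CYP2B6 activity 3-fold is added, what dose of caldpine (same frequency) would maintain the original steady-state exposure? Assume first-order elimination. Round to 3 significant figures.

138 mg

The CYP2B6 pathway (19% of clearance) increases to 3× activity: 0.19 × 3 = 0.57.
Non-CYP routes (81%) are unchanged.
CL_new/CL_old = 0.57 + 0.81 = 1.38.
Css,avg = (dose rate)/CL, so holding Css fixed requires dose ∝ CL: 100 × 1.38 = 138 mg.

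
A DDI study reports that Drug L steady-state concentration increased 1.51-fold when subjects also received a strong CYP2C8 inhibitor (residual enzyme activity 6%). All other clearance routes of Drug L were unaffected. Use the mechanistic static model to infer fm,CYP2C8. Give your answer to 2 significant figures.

0.36

Let fm be the CYP2C8 fraction. New clearance relative to baseline = fm × 0.06 + (1 − fm).
Steady-state concentration ratio = 1 / (new CL fraction), so new CL fraction = 1 / 1.51 = 0.6623.
fm × 0.06 + 1 − fm = 0.6623  ⇒  fm × (0.06 − 1) = −0.3377  ⇒  fm = 0.36.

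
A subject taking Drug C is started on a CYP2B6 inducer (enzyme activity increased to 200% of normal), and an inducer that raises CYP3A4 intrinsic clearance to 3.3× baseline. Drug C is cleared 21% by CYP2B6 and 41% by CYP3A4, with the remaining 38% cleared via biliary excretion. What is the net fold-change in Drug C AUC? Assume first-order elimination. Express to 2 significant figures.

The CYP2B6 pathway (21% of clearance) increases to 2× activity: 0.21 × 2 = 0.42.
The CYP3A4 pathway (41% of clearance) increases to 3.3× activity: 0.41 × 3.3 = 1.353.
Non-CYP routes (38%) are unchanged.
New clearance relative to baseline: 0.42 + 1.353 + 0.38 = 2.153.
AUC ∝ 1/CL: fold-change = 1 / 2.153 = 0.46.

0.46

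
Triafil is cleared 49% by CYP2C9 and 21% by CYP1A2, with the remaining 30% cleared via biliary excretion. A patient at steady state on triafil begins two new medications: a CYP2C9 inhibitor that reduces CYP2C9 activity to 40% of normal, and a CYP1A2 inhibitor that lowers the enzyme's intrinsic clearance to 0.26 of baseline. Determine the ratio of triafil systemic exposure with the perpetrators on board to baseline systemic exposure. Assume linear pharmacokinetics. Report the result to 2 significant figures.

CYP2C9: 0.49 × 0.4 = 0.196
CYP1A2: 0.21 × 0.26 = 0.0546
Other: 0.3 (unchanged)
Relative clearance = 0.196 + 0.0546 + 0.3 = 0.5506.
Because systemic exposure varies inversely with clearance, the combined effect is 1 / 0.5506 = 1.8.

1.8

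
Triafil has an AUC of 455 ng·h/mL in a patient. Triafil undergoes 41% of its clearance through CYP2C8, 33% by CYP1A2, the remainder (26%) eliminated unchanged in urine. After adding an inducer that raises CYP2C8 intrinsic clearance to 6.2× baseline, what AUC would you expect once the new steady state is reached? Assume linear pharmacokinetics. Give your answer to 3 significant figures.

The CYP2C8 pathway (41% of clearance) rises to 6.2× activity: 0.41 × 6.2 = 2.542.
CYP1A2 (33%) and the residual 26% are unaffected.
CL_new/CL_old = 2.542 + 0.33 + 0.26 = 3.132.
With dosing unchanged, AUC scales as 1/CL: 455 / 3.132 = 145 ng·h/mL.

145 ng·h/mL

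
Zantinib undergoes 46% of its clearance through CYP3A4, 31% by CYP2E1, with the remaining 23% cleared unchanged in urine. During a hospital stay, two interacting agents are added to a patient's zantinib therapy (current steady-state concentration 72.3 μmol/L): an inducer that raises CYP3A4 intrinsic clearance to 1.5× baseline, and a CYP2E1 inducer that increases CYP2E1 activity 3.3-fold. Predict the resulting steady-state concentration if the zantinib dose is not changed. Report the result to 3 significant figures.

The CYP3A4 pathway (46% of clearance) increases to 1.5× activity: 0.46 × 1.5 = 0.69.
The CYP2E1 pathway (31% of clearance) increases to 3.3× activity: 0.31 × 3.3 = 1.023.
Non-CYP routes (23%) are unchanged.
Relative clearance = 0.69 + 1.023 + 0.23 = 1.943.
New steady-state concentration = 72.3 / 1.943 = 37.2 μmol/L (concentration scales inversely with clearance).

37.2 μmol/L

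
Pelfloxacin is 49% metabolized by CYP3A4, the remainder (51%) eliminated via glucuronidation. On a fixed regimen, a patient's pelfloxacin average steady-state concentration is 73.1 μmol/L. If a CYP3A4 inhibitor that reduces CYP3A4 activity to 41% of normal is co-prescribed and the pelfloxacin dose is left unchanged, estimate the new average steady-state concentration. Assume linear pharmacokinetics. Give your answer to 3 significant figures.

The CYP3A4 pathway (49% of clearance) falls to 0.41× activity: 0.49 × 0.41 = 0.2009.
The remaining 51% of clearance is unaffected.
New clearance relative to baseline: 0.2009 + 0.51 = 0.7109.
New average steady-state concentration = baseline ÷ relative clearance = 73.1 / 0.7109 = 103 μmol/L.

103 μmol/L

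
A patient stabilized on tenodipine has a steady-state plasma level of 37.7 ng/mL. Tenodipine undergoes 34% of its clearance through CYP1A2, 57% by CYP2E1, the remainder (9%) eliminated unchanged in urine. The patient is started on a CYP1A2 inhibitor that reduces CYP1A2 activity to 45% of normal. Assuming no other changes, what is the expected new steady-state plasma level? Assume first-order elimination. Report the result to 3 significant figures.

46.4 ng/mL

The CYP1A2 pathway (34% of clearance) drops to 0.45× activity: 0.34 × 0.45 = 0.153.
CYP2E1 (57%) and the residual 9% are unaffected.
CL_new/CL_old = 0.153 + 0.57 + 0.09 = 0.813.
With dosing unchanged, steady-state plasma level scales as 1/CL: 37.7 / 0.813 = 46.4 ng/mL.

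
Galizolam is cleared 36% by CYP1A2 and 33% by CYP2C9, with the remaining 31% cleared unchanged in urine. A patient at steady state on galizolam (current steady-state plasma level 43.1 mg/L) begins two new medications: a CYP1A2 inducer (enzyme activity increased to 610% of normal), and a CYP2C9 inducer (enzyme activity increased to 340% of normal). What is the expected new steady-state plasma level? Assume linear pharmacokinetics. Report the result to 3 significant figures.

11.9 mg/L

CYP1A2: 0.36 × 6.1 = 2.196
CYP2C9: 0.33 × 3.4 = 1.122
Other: 0.31 (unchanged)
New clearance relative to baseline: 2.196 + 1.122 + 0.31 = 3.628.
Steady-state plasma level ∝ 1/CL: new value = 43.1 / 3.628 = 11.9 mg/L.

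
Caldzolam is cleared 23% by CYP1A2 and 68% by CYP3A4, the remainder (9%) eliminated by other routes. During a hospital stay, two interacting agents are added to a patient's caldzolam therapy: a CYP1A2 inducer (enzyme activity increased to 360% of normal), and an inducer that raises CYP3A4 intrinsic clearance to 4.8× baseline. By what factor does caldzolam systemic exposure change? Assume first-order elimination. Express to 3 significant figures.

CYP1A2: 0.23 × 3.6 = 0.828
CYP3A4: 0.68 × 4.8 = 3.264
Other: 0.09 (unchanged)
Relative clearance = 0.828 + 3.264 + 0.09 = 4.182.
Because systemic exposure varies inversely with clearance, the combined effect is 1 / 4.182 = 0.239.

0.239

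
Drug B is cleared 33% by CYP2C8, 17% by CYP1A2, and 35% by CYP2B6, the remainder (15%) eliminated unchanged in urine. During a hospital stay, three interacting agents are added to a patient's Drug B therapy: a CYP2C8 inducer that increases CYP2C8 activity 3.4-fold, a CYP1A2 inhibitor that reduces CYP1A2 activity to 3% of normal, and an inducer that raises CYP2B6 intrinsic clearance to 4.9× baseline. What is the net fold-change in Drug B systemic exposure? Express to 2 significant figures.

CYP2C8: 0.33 × 3.4 = 1.122
CYP1A2: 0.17 × 0.03 = 0.0051
CYP2B6: 0.35 × 4.9 = 1.715
Other: 0.15 (unchanged)
Relative clearance = 1.122 + 0.0051 + 1.715 + 0.15 = 2.9921.
Because systemic exposure varies inversely with clearance, the combined effect is 1 / 2.9921 = 0.33.

0.33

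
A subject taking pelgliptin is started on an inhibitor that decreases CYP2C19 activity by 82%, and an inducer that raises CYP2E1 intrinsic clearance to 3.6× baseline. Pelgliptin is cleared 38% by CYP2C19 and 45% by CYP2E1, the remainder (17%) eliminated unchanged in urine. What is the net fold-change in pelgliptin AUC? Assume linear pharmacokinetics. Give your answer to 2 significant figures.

The CYP2C19 pathway (38% of clearance) drops to 0.18× activity: 0.38 × 0.18 = 0.0684.
The CYP2E1 pathway (45% of clearance) is boosted to 3.6× activity: 0.45 × 3.6 = 1.62.
Non-CYP routes (17%) are unchanged.
CL_new/CL_old = 0.0684 + 1.62 + 0.17 = 1.8584.
AUC ∝ 1/CL: fold-change = 1 / 1.8584 = 0.54.

0.54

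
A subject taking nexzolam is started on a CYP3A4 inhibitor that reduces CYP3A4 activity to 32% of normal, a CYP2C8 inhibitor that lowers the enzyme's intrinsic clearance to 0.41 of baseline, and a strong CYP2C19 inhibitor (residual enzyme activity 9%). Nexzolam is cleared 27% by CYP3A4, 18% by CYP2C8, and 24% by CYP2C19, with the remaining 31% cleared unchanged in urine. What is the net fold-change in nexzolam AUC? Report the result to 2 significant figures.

2.0

CYP3A4: 0.27 × 0.32 = 0.0864
CYP2C8: 0.18 × 0.41 = 0.0738
CYP2C19: 0.24 × 0.09 = 0.0216
Other: 0.31 (unchanged)
CL_new/CL_old = 0.0864 + 0.0738 + 0.0216 + 0.31 = 0.4918.
Because AUC varies inversely with clearance, the combined effect is 1 / 0.4918 = 2.0.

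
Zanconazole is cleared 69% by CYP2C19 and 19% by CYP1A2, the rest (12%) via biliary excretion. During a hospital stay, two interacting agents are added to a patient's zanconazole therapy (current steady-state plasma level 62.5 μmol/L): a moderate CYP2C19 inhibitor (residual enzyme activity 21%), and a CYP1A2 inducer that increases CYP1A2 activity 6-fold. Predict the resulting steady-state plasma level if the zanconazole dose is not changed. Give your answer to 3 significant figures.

44.5 μmol/L

The CYP2C19 pathway (69% of clearance) is reduced to 0.21× activity: 0.69 × 0.21 = 0.1449.
The CYP1A2 pathway (19% of clearance) rises to 6× activity: 0.19 × 6 = 1.14.
The remaining 12% of clearance is unaffected.
New clearance relative to baseline: 0.1449 + 1.14 + 0.12 = 1.4049.
Steady-state plasma level ∝ 1/CL: new value = 62.5 / 1.4049 = 44.5 μmol/L.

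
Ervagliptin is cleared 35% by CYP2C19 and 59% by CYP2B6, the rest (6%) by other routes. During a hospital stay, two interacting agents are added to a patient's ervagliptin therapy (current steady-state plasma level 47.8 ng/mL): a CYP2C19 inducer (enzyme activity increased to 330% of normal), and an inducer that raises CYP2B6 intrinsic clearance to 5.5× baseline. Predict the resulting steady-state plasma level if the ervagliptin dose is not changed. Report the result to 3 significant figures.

10.7 ng/mL

The CYP2C19 pathway (35% of clearance) is boosted to 3.3× activity: 0.35 × 3.3 = 1.155.
The CYP2B6 pathway (59% of clearance) increases to 5.5× activity: 0.59 × 5.5 = 3.245.
Non-CYP routes (6%) are unchanged.
New clearance relative to baseline: 1.155 + 3.245 + 0.06 = 4.46.
Steady-state plasma level ∝ 1/CL: new value = 47.8 / 4.46 = 10.7 ng/mL.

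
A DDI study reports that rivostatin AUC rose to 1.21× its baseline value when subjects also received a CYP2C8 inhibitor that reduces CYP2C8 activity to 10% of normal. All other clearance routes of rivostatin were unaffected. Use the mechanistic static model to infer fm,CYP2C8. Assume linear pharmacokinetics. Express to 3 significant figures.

CL'/CL = 1 / 1.21 = 0.8264
0.1·fm + (1 − fm) = 0.8264
fm = (0.8264 − 1) / (0.1 − 1) = 0.193

0.193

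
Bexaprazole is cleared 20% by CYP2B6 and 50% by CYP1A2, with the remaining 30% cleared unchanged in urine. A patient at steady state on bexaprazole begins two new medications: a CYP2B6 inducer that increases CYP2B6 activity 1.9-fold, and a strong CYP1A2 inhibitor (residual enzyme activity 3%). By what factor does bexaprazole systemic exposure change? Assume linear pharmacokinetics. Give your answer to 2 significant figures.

1.4

The CYP2B6 pathway (20% of clearance) is boosted to 1.9× activity: 0.2 × 1.9 = 0.38.
The CYP1A2 pathway (50% of clearance) falls to 0.03× activity: 0.5 × 0.03 = 0.015.
Non-CYP routes (30%) are unchanged.
Relative clearance = 0.38 + 0.015 + 0.3 = 0.695.
Because systemic exposure varies inversely with clearance, the combined effect is 1 / 0.695 = 1.4.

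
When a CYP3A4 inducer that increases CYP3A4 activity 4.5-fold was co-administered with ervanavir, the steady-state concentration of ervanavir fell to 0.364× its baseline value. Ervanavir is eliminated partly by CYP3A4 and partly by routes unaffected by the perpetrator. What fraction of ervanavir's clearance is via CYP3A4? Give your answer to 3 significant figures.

0.499

Let fm be the CYP3A4 fraction. New clearance relative to baseline = fm × 4.5 + (1 − fm).
Steady-state concentration ratio = 1 / (new CL fraction), so new CL fraction = 1 / 0.364 = 2.747.
fm × 4.5 + 1 − fm = 2.747  ⇒  fm × (4.5 − 1) = 1.747  ⇒  fm = 0.499.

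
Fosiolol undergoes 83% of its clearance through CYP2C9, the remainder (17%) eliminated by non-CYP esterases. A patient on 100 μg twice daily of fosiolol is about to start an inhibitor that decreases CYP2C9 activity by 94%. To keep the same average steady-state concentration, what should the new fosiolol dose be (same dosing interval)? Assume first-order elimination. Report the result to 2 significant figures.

22 μg

CYP2C9: 0.83 × 0.06 = 0.0498
Other: 0.17 (unchanged)
Relative clearance = 0.0498 + 0.17 = 0.2198.
To maintain the same steady-state level, dose must scale with clearance: new dose = 100 × 0.2198 = 22 μg.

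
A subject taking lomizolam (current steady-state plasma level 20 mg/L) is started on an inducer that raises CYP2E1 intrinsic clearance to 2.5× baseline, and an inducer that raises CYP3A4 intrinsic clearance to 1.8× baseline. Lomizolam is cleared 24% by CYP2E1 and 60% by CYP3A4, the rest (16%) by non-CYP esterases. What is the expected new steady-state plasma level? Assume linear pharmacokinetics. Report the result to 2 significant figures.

The CYP2E1 pathway (24% of clearance) is boosted to 2.5× activity: 0.24 × 2.5 = 0.6.
The CYP3A4 pathway (60% of clearance) increases to 1.8× activity: 0.6 × 1.8 = 1.08.
The remaining 16% of clearance is unaffected.
New clearance relative to baseline: 0.6 + 1.08 + 0.16 = 1.84.
Steady-state plasma level ∝ 1/CL: new value = 20 / 1.84 = 11 mg/L.

11 mg/L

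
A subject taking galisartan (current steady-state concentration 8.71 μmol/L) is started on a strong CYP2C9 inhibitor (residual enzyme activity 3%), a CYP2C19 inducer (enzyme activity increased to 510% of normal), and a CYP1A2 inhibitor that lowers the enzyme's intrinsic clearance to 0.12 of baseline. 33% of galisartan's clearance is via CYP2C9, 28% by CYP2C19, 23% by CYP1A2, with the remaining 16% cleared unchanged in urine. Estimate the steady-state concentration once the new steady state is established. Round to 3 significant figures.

The CYP2C9 pathway (33% of clearance) drops to 0.03× activity: 0.33 × 0.03 = 0.0099.
The CYP2C19 pathway (28% of clearance) increases to 5.1× activity: 0.28 × 5.1 = 1.428.
The CYP1A2 pathway (23% of clearance) is reduced to 0.12× activity: 0.23 × 0.12 = 0.0276.
Non-CYP routes (16%) are unchanged.
Relative clearance = 0.0099 + 1.428 + 0.0276 + 0.16 = 1.6255.
Steady-state concentration ∝ 1/CL: new value = 8.71 / 1.6255 = 5.36 μmol/L.

5.36 μmol/L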